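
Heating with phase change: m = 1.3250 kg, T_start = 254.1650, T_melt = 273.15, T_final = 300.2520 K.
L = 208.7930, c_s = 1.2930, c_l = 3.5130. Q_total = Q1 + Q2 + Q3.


Q1 (sensible, solid) = 1.3250 * 1.2930 * 18.9850 = 32.5256 kJ
Q2 (latent) = 1.3250 * 208.7930 = 276.6507 kJ
Q3 (sensible, liquid) = 1.3250 * 3.5130 * 27.1020 = 126.1524 kJ
Q_total = 435.3287 kJ

435.3287 kJ


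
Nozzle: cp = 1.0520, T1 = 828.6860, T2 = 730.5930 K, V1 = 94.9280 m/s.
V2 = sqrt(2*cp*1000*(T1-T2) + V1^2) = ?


dT = 98.0930 K
2*cp*1000*dT = 206387.6720
V1^2 = 9011.3252
V2 = sqrt(215398.9972) = 464.1110 m/s

464.1110 m/s


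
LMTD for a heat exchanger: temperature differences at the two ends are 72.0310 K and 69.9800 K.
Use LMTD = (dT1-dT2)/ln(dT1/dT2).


dT1/dT2 = 1.0293
ln(dT1/dT2) = 0.0289
LMTD = 2.0510 / 0.0289 = 71.0006 K

71.0006 K


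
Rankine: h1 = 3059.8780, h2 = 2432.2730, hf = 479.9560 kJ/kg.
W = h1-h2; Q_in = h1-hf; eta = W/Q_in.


W = 627.6050 kJ/kg
Q_in = 2579.9220 kJ/kg
eta = 0.2433 = 24.3265%

eta = 24.3265%


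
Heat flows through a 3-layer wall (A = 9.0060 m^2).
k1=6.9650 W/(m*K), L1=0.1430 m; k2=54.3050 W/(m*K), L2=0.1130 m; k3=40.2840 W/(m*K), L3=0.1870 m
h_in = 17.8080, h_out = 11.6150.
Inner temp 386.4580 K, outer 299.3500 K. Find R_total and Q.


R_conv_in = 1/(17.8080*9.0060) = 0.0062
R_1 = 0.1430/(6.9650*9.0060) = 0.0023
R_2 = 0.1130/(54.3050*9.0060) = 0.0002
R_3 = 0.1870/(40.2840*9.0060) = 0.0005
R_conv_out = 1/(11.6150*9.0060) = 0.0096
R_total = 0.0188 K/W
Q = 87.1080 / 0.0188 = 4628.1720 W

R_total = 0.0188 K/W, Q = 4628.1720 W


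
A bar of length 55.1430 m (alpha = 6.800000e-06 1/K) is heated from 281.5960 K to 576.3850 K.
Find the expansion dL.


dT = 294.7890 K
dL = 6.800000e-06 * 55.1430 * 294.7890 = 0.110538 m
L_final = 55.253538 m

dL = 0.110538 m


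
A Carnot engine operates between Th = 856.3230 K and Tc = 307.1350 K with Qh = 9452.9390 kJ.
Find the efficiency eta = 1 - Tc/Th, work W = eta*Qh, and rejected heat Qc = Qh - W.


eta = 1 - 307.1350/856.3230 = 0.6413
W = 0.6413 * 9452.9390 = 6062.4795 kJ
Qc = 9452.9390 - 6062.4795 = 3390.4595 kJ

eta = 64.1333%, W = 6062.4795 kJ, Qc = 3390.4595 kJ


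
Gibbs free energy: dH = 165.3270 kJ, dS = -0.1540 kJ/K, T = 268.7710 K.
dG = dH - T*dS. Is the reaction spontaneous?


T*dS = 268.7710 * -0.1540 = -41.3907 kJ
dG = 165.3270 + 41.3907 = 206.7177 kJ (non-spontaneous)

dG = 206.7177 kJ, non-spontaneous


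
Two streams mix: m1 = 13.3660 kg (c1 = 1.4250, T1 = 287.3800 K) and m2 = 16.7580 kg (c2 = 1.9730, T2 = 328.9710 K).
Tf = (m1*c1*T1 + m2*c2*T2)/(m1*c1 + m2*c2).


num = 16350.5414
den = 52.1101
Tf = 313.7692 K

313.7692 K


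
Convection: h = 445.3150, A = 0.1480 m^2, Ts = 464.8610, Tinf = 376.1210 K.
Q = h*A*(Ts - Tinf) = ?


dT = 88.7400 K
Q = 445.3150 * 0.1480 * 88.7400 = 5848.5535 W

5848.5535 W


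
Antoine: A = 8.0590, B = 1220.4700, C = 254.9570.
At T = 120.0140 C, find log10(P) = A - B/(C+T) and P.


C+T = 374.9710
B/(C+T) = 3.2548
log10(P) = 8.0590 - 3.2548 = 4.8042
P = 10^4.8042 = 63703.2553 mmHg

63703.2553 mmHg


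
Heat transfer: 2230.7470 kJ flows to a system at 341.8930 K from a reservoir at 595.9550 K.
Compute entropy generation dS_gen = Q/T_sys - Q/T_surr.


dS_sys = 2230.7470/341.8930 = 6.5247 kJ/K
dS_surr = -2230.7470/595.9550 = -3.7431 kJ/K
dS_gen = 6.5247 - 3.7431 = 2.7815 kJ/K (irreversible)

dS_gen = 2.7815 kJ/K, irreversible


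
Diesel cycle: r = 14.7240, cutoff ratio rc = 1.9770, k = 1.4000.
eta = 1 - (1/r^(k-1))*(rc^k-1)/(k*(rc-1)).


r^(k-1) = 2.9323
rc^k = 2.5966
eta = 0.6019 = 60.1920%

60.1920%


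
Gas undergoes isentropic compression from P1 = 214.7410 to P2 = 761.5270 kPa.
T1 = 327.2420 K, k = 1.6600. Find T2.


(k-1)/k = 0.3976
(P2/P1)^exp = 1.6542
T2 = 327.2420 * 1.6542 = 541.3179 K

541.3179 K


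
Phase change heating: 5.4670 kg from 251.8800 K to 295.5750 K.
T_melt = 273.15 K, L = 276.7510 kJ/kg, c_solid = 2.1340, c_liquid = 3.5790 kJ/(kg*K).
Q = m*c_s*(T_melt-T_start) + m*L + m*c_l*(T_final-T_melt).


Q1 (sensible, solid) = 5.4670 * 2.1340 * 21.2700 = 248.1481 kJ
Q2 (latent) = 5.4670 * 276.7510 = 1512.9977 kJ
Q3 (sensible, liquid) = 5.4670 * 3.5790 * 22.4250 = 438.7764 kJ
Q_total = 2199.9222 kJ

2199.9222 kJ


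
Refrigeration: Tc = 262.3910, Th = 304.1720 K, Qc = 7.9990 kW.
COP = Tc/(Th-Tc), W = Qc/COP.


COP = 262.3910 / 41.7810 = 6.2802
W = 7.9990 / 6.2802 = 1.2737 kW

COP = 6.2802, W = 1.2737 kW


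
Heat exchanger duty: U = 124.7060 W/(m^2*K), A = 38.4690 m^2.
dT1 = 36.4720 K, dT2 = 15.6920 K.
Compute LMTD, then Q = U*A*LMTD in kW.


LMTD = 24.6385 K
Q = 124.7060 * 38.4690 * 24.6385 = 118198.8845 W = 118.1989 kW

118.1989 kW


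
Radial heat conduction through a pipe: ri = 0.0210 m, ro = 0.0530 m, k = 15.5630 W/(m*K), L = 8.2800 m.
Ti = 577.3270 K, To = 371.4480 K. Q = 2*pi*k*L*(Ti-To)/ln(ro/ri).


dT = 205.8790 K
ln(ro/ri) = 0.9258
Q = 2*pi*15.5630*8.2800*205.8790 / 0.9258 = 180058.1217 W

180058.1217 W


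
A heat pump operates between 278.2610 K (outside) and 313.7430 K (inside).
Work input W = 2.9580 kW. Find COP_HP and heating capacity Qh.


COP = 313.7430 / 35.4820 = 8.8423
Qh = 8.8423 * 2.9580 = 26.1556 kW

COP = 8.8423, Qh = 26.1556 kW


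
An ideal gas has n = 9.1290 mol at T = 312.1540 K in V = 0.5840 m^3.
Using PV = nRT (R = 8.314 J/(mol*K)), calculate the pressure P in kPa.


P = nRT/V = 9.1290 * 8.314 * 312.1540 / 0.5840
= 23692.0222 / 0.5840 = 40568.5312 Pa = 40.5685 kPa

40.5685 kPa


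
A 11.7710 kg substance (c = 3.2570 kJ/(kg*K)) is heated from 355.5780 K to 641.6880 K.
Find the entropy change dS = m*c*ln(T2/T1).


T2/T1 = 1.8046
ln(T2/T1) = 0.5904
dS = 11.7710 * 3.2570 * 0.5904 = 22.6332 kJ/K

22.6332 kJ/K


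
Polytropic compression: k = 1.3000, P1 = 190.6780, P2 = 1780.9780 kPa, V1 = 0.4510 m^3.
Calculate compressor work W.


(k-1)/k = 0.2308
(P2/P1)^exp = 1.6747
W = 4.3333 * 190.6780 * 0.4510 * (1.6747 - 1) = 251.4140 kJ

251.4140 kJ


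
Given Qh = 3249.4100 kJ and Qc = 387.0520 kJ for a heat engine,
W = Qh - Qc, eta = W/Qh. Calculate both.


W = 3249.4100 - 387.0520 = 2862.3580 kJ
eta = 2862.3580 / 3249.4100 = 0.8809 = 88.0885%

W = 2862.3580 kJ, eta = 88.0885%


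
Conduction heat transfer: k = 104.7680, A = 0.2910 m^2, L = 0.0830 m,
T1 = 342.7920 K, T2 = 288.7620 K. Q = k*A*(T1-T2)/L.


dT = 54.0300 K
Q = 104.7680 * 0.2910 * 54.0300 / 0.0830 = 19846.2527 W

19846.2527 W


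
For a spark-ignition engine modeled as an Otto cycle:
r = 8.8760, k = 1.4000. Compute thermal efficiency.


r^(k-1) = 2.3949
eta = 1 - 1/2.3949 = 0.5824 = 58.2446%

58.2446%


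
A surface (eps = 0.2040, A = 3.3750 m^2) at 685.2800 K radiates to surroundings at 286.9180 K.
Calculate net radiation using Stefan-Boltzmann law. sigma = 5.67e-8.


T^4 = 2.2053e+11
Tsurr^4 = 6.7769e+09
Q = 0.2040 * 5.67e-8 * 3.3750 * 2.1376e+11 = 8344.5730 W

8344.5730 W


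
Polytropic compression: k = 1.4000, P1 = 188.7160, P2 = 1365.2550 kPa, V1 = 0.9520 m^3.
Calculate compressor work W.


(k-1)/k = 0.2857
(P2/P1)^exp = 1.7601
W = 3.5000 * 188.7160 * 0.9520 * (1.7601 - 1) = 477.9699 kJ

477.9699 kJ


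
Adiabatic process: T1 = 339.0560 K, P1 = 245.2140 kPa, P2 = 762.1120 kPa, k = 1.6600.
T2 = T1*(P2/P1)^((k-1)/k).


(k-1)/k = 0.3976
(P2/P1)^exp = 1.5696
T2 = 339.0560 * 1.5696 = 532.1991 K

532.1991 K


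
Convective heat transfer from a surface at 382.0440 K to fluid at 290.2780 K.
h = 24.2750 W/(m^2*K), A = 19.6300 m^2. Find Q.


dT = 91.7660 K
Q = 24.2750 * 19.6300 * 91.7660 = 43728.1737 W

43728.1737 W


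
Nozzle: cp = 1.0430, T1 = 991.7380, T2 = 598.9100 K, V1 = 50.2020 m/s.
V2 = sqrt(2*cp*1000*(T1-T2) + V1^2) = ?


dT = 392.8280 K
2*cp*1000*dT = 819439.2080
V1^2 = 2520.2408
V2 = sqrt(821959.4488) = 906.6198 m/s

906.6198 m/s


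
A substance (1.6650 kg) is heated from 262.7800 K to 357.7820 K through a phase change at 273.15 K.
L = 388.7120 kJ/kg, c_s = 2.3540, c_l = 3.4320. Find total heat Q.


Q1 (sensible, solid) = 1.6650 * 2.3540 * 10.3700 = 40.6443 kJ
Q2 (latent) = 1.6650 * 388.7120 = 647.2055 kJ
Q3 (sensible, liquid) = 1.6650 * 3.4320 * 84.6320 = 483.6109 kJ
Q_total = 1171.4607 kJ

1171.4607 kJ


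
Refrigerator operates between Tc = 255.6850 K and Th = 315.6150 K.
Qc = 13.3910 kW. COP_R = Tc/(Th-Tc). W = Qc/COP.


COP = 255.6850 / 59.9300 = 4.2664
W = 13.3910 / 4.2664 = 3.1387 kW

COP = 4.2664, W = 3.1387 kW


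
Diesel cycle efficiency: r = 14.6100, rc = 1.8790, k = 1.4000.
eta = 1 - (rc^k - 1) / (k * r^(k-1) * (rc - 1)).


r^(k-1) = 2.9232
rc^k = 2.4182
eta = 0.6058 = 60.5752%

60.5752%


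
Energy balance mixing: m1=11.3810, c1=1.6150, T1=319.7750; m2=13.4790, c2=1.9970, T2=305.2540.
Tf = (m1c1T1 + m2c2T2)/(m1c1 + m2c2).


num = 14094.2590
den = 45.2979
Tf = 311.1461 K

311.1461 K


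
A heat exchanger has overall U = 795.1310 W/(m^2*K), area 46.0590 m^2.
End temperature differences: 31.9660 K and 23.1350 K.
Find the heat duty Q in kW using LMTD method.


LMTD = 27.3130 K
Q = 795.1310 * 46.0590 * 27.3130 = 1000281.3144 W = 1000.2813 kW

1000.2813 kW


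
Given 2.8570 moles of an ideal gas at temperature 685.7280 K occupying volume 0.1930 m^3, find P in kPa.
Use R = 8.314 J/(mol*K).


P = nRT/V = 2.8570 * 8.314 * 685.7280 / 0.1930
= 16288.1644 / 0.1930 = 84394.6341 Pa = 84.3946 kPa

84.3946 kPa


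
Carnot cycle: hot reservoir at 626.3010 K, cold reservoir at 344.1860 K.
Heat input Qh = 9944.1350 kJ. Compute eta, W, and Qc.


eta = 1 - 344.1860/626.3010 = 0.4504
W = 0.4504 * 9944.1350 = 4479.2993 kJ
Qc = 9944.1350 - 4479.2993 = 5464.8357 kJ

eta = 45.0446%, W = 4479.2993 kJ, Qc = 5464.8357 kJ


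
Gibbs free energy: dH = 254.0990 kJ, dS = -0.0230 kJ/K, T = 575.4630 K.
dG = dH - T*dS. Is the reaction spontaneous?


T*dS = 575.4630 * -0.0230 = -13.2356 kJ
dG = 254.0990 + 13.2356 = 267.3346 kJ (non-spontaneous)

dG = 267.3346 kJ, non-spontaneous


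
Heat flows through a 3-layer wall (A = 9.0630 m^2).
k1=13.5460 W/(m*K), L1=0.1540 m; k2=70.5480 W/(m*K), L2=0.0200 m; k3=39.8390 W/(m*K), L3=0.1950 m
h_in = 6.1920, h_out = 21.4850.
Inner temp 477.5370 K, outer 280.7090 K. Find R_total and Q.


R_conv_in = 1/(6.1920*9.0630) = 0.0178
R_1 = 0.1540/(13.5460*9.0630) = 0.0013
R_2 = 0.0200/(70.5480*9.0630) = 3.1280e-05
R_3 = 0.1950/(39.8390*9.0630) = 0.0005
R_conv_out = 1/(21.4850*9.0630) = 0.0051
R_total = 0.0248 K/W
Q = 196.8280 / 0.0248 = 7942.7167 W

R_total = 0.0248 K/W, Q = 7942.7167 W


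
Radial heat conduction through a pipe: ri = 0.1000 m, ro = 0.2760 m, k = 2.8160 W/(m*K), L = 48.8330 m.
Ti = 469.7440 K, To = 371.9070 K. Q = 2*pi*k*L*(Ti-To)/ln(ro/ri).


dT = 97.8370 K
ln(ro/ri) = 1.0152
Q = 2*pi*2.8160*48.8330*97.8370 / 1.0152 = 83265.3512 W

83265.3512 W


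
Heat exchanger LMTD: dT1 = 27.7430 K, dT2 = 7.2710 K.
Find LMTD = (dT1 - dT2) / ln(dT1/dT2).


dT1/dT2 = 3.8156
ln(dT1/dT2) = 1.3391
LMTD = 20.4720 / 1.3391 = 15.2880 K

15.2880 K


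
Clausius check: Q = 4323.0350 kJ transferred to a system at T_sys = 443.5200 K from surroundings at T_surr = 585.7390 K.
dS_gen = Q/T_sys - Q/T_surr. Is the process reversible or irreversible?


dS_sys = 4323.0350/443.5200 = 9.7471 kJ/K
dS_surr = -4323.0350/585.7390 = -7.3805 kJ/K
dS_gen = 9.7471 - 7.3805 = 2.3666 kJ/K (irreversible)

dS_gen = 2.3666 kJ/K, irreversible


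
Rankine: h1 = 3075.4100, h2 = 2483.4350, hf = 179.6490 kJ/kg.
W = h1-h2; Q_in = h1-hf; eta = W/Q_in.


W = 591.9750 kJ/kg
Q_in = 2895.7610 kJ/kg
eta = 0.2044 = 20.4428%

eta = 20.4428%


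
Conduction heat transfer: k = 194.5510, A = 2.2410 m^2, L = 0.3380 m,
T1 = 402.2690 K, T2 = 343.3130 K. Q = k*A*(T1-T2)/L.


dT = 58.9560 K
Q = 194.5510 * 2.2410 * 58.9560 / 0.3380 = 76047.7963 W

76047.7963 W


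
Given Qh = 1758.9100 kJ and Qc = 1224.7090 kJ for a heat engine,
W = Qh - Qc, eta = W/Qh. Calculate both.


W = 1758.9100 - 1224.7090 = 534.2010 kJ
eta = 534.2010 / 1758.9100 = 0.3037 = 30.3711%

W = 534.2010 kJ, eta = 30.3711%


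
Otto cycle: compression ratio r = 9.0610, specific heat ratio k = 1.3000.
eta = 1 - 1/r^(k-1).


r^(k-1) = 1.9371
eta = 1 - 1/1.9371 = 0.4838 = 48.3765%

48.3765%


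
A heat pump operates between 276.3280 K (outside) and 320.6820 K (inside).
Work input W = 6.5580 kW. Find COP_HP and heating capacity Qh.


COP = 320.6820 / 44.3540 = 7.2301
Qh = 7.2301 * 6.5580 = 47.4147 kW

COP = 7.2301, Qh = 47.4147 kW


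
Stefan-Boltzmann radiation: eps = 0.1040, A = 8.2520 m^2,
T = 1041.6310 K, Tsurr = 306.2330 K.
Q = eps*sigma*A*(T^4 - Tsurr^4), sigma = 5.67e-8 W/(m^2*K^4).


T^4 = 1.1772e+12
Tsurr^4 = 8.7944e+09
Q = 0.1040 * 5.67e-8 * 8.2520 * 1.1684e+12 = 56855.7780 W

56855.7780 W


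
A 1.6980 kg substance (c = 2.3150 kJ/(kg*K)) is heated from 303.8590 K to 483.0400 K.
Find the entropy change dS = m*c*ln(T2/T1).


T2/T1 = 1.5897
ln(T2/T1) = 0.4635
dS = 1.6980 * 2.3150 * 0.4635 = 1.8221 kJ/K

1.8221 kJ/K


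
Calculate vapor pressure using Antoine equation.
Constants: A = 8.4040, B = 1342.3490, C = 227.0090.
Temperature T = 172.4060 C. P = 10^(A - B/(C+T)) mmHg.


C+T = 399.4150
B/(C+T) = 3.3608
log10(P) = 8.4040 - 3.3608 = 5.0432
P = 10^5.0432 = 110461.8591 mmHg

110461.8591 mmHg


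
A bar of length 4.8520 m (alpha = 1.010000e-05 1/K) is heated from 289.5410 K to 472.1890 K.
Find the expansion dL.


dT = 182.6480 K
dL = 1.010000e-05 * 4.8520 * 182.6480 = 0.008951 m
L_final = 4.860951 m

dL = 0.008951 m


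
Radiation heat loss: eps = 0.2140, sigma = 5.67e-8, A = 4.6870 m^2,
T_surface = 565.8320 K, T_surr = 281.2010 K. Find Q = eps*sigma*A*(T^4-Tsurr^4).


T^4 = 1.0251e+11
Tsurr^4 = 6.2527e+09
Q = 0.2140 * 5.67e-8 * 4.6870 * 9.6253e+10 = 5474.0430 W

5474.0430 W


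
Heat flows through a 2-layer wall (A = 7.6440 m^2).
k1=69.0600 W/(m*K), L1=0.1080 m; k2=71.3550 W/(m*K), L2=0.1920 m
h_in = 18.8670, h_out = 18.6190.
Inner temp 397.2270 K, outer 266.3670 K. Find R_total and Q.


R_conv_in = 1/(18.8670*7.6440) = 0.0069
R_1 = 0.1080/(69.0600*7.6440) = 0.0002
R_2 = 0.1920/(71.3550*7.6440) = 0.0004
R_conv_out = 1/(18.6190*7.6440) = 0.0070
R_total = 0.0145 K/W
Q = 130.8600 / 0.0145 = 9014.4334 W

R_total = 0.0145 K/W, Q = 9014.4334 W


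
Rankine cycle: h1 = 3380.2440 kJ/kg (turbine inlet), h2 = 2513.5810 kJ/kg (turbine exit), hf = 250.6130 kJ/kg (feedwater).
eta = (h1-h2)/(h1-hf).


W = 866.6630 kJ/kg
Q_in = 3129.6310 kJ/kg
eta = 0.2769 = 27.6922%

eta = 27.6922%


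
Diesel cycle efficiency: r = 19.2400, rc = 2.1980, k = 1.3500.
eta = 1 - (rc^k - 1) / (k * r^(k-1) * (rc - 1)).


r^(k-1) = 2.8150
rc^k = 2.8956
eta = 0.5836 = 58.3627%

58.3627%


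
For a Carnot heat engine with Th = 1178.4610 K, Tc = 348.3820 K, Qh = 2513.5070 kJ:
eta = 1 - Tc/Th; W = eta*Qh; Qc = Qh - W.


eta = 1 - 348.3820/1178.4610 = 0.7044
W = 0.7044 * 2513.5070 = 1770.4526 kJ
Qc = 2513.5070 - 1770.4526 = 743.0544 kJ

eta = 70.4375%, W = 1770.4526 kJ, Qc = 743.0544 kJ


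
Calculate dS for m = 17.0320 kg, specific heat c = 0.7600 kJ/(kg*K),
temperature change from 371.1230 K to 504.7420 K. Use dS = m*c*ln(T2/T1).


T2/T1 = 1.3600
ln(T2/T1) = 0.3075
dS = 17.0320 * 0.7600 * 0.3075 = 3.9806 kJ/K

3.9806 kJ/K


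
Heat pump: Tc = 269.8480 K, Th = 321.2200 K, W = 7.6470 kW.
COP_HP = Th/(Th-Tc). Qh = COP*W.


COP = 321.2200 / 51.3720 = 6.2528
Qh = 6.2528 * 7.6470 = 47.8153 kW

COP = 6.2528, Qh = 47.8153 kW


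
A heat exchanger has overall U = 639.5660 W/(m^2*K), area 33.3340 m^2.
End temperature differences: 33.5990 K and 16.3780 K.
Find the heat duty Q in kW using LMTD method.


LMTD = 23.9661 K
Q = 639.5660 * 33.3340 * 23.9661 = 510939.8071 W = 510.9398 kW

510.9398 kW


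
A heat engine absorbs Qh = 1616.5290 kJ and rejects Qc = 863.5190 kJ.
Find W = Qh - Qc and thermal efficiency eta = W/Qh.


W = 1616.5290 - 863.5190 = 753.0100 kJ
eta = 753.0100 / 1616.5290 = 0.4658 = 46.5819%

W = 753.0100 kJ, eta = 46.5819%


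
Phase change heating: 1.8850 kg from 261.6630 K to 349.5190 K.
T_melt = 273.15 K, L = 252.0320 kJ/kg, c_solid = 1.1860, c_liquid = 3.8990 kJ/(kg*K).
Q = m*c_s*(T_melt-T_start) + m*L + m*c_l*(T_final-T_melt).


Q1 (sensible, solid) = 1.8850 * 1.1860 * 11.4870 = 25.6805 kJ
Q2 (latent) = 1.8850 * 252.0320 = 475.0803 kJ
Q3 (sensible, liquid) = 1.8850 * 3.8990 * 76.3690 = 561.2827 kJ
Q_total = 1062.0435 kJ

1062.0435 kJ


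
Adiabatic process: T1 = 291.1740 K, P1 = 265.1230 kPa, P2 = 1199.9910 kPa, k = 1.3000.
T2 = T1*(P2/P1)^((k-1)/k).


(k-1)/k = 0.2308
(P2/P1)^exp = 1.4168
T2 = 291.1740 * 1.4168 = 412.5485 K

412.5485 K


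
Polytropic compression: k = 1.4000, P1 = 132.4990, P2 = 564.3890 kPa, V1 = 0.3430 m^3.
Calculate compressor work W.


(k-1)/k = 0.2857
(P2/P1)^exp = 1.5129
W = 3.5000 * 132.4990 * 0.3430 * (1.5129 - 1) = 81.5892 kJ

81.5892 kJ


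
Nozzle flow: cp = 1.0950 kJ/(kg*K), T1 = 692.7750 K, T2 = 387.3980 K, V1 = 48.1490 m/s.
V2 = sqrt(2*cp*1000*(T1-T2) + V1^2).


dT = 305.3770 K
2*cp*1000*dT = 668775.6300
V1^2 = 2318.3262
V2 = sqrt(671093.9562) = 819.2032 m/s

819.2032 m/s


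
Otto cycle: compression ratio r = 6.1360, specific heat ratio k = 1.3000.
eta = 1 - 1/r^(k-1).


r^(k-1) = 1.7233
eta = 1 - 1/1.7233 = 0.4197 = 41.9724%

41.9724%


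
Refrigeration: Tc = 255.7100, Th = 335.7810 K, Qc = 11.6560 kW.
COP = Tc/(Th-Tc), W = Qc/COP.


COP = 255.7100 / 80.0710 = 3.1935
W = 11.6560 / 3.1935 = 3.6499 kW

COP = 3.1935, W = 3.6499 kW


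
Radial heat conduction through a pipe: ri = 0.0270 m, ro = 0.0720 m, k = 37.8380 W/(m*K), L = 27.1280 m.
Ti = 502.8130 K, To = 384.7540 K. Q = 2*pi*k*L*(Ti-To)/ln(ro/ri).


dT = 118.0590 K
ln(ro/ri) = 0.9808
Q = 2*pi*37.8380*27.1280*118.0590 / 0.9808 = 776303.4356 W

776303.4356 W


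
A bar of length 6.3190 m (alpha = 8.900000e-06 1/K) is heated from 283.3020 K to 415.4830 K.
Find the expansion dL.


dT = 132.1810 K
dL = 8.900000e-06 * 6.3190 * 132.1810 = 0.007434 m
L_final = 6.326434 m

dL = 0.007434 m


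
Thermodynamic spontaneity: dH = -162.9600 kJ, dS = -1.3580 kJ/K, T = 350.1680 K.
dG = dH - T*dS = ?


T*dS = 350.1680 * -1.3580 = -475.5281 kJ
dG = -162.9600 + 475.5281 = 312.5681 kJ (non-spontaneous)

dG = 312.5681 kJ, non-spontaneous


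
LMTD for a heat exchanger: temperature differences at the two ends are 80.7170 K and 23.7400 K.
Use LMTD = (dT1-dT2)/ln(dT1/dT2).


dT1/dT2 = 3.4000
ln(dT1/dT2) = 1.2238
LMTD = 56.9770 / 1.2238 = 46.5579 K

46.5579 K


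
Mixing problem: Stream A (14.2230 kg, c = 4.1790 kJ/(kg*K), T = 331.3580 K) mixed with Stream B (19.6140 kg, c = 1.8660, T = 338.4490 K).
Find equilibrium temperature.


num = 32082.3693
den = 96.0376
Tf = 334.0604 K

334.0604 K


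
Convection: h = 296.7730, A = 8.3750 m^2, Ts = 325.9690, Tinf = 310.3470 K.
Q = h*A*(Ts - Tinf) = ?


dT = 15.6220 K
Q = 296.7730 * 8.3750 * 15.6220 = 38828.0729 W

38828.0729 W


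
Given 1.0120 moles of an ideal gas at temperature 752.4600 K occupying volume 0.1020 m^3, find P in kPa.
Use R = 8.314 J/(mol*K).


P = nRT/V = 1.0120 * 8.314 * 752.4600 / 0.1020
= 6331.0239 / 0.1020 = 62068.8615 Pa = 62.0689 kPa

62.0689 kPa


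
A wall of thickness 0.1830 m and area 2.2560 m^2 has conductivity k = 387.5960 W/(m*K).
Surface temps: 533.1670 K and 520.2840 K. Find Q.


dT = 12.8830 K
Q = 387.5960 * 2.2560 * 12.8830 / 0.1830 = 61557.9713 W

61557.9713 W


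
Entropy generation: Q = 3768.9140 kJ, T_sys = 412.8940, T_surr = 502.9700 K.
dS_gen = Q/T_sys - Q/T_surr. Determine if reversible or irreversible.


dS_sys = 3768.9140/412.8940 = 9.1280 kJ/K
dS_surr = -3768.9140/502.9700 = -7.4933 kJ/K
dS_gen = 9.1280 - 7.4933 = 1.6347 kJ/K (irreversible)

dS_gen = 1.6347 kJ/K, irreversible


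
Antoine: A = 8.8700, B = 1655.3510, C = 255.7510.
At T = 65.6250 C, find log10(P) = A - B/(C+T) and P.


C+T = 321.3760
B/(C+T) = 5.1508
log10(P) = 8.8700 - 5.1508 = 3.7192
P = 10^3.7192 = 5238.1347 mmHg

5238.1347 mmHg


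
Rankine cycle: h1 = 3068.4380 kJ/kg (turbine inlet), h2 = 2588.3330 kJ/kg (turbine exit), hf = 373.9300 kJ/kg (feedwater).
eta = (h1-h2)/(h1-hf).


W = 480.1050 kJ/kg
Q_in = 2694.5080 kJ/kg
eta = 0.1782 = 17.8179%

eta = 17.8179%


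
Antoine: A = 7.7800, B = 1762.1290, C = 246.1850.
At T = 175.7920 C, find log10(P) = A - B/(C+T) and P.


C+T = 421.9770
B/(C+T) = 4.1759
log10(P) = 7.7800 - 4.1759 = 3.6041
P = 10^3.6041 = 4018.9376 mmHg

4018.9376 mmHg


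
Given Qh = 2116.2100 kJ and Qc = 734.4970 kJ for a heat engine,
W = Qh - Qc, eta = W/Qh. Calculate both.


W = 2116.2100 - 734.4970 = 1381.7130 kJ
eta = 1381.7130 / 2116.2100 = 0.6529 = 65.2919%

W = 1381.7130 kJ, eta = 65.2919%


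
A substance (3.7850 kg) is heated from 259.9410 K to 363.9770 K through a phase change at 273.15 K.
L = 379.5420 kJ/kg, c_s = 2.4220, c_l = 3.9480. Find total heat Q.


Q1 (sensible, solid) = 3.7850 * 2.4220 * 13.2090 = 121.0905 kJ
Q2 (latent) = 3.7850 * 379.5420 = 1436.5665 kJ
Q3 (sensible, liquid) = 3.7850 * 3.9480 * 90.8270 = 1357.2442 kJ
Q_total = 2914.9011 kJ

2914.9011 kJ


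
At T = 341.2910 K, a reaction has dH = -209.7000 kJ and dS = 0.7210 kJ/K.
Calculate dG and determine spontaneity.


T*dS = 341.2910 * 0.7210 = 246.0708 kJ
dG = -209.7000 - 246.0708 = -455.7708 kJ (spontaneous)

dG = -455.7708 kJ, spontaneous


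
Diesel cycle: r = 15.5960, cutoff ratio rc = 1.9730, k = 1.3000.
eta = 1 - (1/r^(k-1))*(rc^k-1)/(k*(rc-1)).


r^(k-1) = 2.2798
rc^k = 2.4192
eta = 0.5079 = 50.7879%

50.7879%


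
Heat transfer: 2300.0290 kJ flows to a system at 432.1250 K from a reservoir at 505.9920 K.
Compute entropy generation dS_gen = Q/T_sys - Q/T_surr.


dS_sys = 2300.0290/432.1250 = 5.3226 kJ/K
dS_surr = -2300.0290/505.9920 = -4.5456 kJ/K
dS_gen = 5.3226 - 4.5456 = 0.7770 kJ/K (irreversible)

dS_gen = 0.7770 kJ/K, irreversible


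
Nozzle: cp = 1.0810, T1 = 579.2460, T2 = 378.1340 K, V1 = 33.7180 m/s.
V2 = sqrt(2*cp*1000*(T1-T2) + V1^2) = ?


dT = 201.1120 K
2*cp*1000*dT = 434804.1440
V1^2 = 1136.9035
V2 = sqrt(435941.0475) = 660.2583 m/s

660.2583 m/s


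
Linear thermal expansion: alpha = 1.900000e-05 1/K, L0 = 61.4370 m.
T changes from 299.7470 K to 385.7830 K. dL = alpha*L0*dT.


dT = 86.0360 K
dL = 1.900000e-05 * 61.4370 * 86.0360 = 0.100430 m
L_final = 61.537430 m

dL = 0.100430 m


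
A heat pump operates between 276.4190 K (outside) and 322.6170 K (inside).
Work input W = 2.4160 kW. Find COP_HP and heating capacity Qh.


COP = 322.6170 / 46.1980 = 6.9834
Qh = 6.9834 * 2.4160 = 16.8718 kW

COP = 6.9834, Qh = 16.8718 kW


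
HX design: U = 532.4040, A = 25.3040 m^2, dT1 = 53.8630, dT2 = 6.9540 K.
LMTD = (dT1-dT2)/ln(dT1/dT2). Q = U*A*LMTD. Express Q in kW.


LMTD = 22.9146 K
Q = 532.4040 * 25.3040 * 22.9146 = 308703.7674 W = 308.7038 kW

308.7038 kW


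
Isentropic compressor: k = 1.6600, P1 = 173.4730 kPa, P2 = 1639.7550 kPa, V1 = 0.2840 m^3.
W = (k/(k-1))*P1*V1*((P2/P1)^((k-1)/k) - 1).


(k-1)/k = 0.3976
(P2/P1)^exp = 2.4427
W = 2.5152 * 173.4730 * 0.2840 * (2.4427 - 1) = 178.7669 kJ

178.7669 kJ


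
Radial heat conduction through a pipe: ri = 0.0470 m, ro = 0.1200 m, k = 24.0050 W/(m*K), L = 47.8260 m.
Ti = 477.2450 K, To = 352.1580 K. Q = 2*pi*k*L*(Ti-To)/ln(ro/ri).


dT = 125.0870 K
ln(ro/ri) = 0.9373
Q = 2*pi*24.0050*47.8260*125.0870 / 0.9373 = 962628.5674 W

962628.5674 W


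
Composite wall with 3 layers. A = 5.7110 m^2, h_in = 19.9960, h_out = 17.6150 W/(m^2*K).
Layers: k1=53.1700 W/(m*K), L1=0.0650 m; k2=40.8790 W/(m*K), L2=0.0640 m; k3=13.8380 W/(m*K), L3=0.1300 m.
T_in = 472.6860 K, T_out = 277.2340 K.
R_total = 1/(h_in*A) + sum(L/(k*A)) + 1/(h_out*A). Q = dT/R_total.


R_conv_in = 1/(19.9960*5.7110) = 0.0088
R_1 = 0.0650/(53.1700*5.7110) = 0.0002
R_2 = 0.0640/(40.8790*5.7110) = 0.0003
R_3 = 0.1300/(13.8380*5.7110) = 0.0016
R_conv_out = 1/(17.6150*5.7110) = 0.0099
R_total = 0.0208 K/W
Q = 195.4520 / 0.0208 = 9383.0252 W

R_total = 0.0208 K/W, Q = 9383.0252 W


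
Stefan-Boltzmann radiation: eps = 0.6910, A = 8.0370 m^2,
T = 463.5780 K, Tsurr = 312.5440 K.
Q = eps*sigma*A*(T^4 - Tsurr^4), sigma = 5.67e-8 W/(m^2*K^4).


T^4 = 4.6184e+10
Tsurr^4 = 9.5421e+09
Q = 0.6910 * 5.67e-8 * 8.0370 * 3.6642e+10 = 11538.0530 W

11538.0530 W


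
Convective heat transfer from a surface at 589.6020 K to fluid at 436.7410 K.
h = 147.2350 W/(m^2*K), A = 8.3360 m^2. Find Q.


dT = 152.8610 K
Q = 147.2350 * 8.3360 * 152.8610 = 187614.0951 W

187614.0951 W


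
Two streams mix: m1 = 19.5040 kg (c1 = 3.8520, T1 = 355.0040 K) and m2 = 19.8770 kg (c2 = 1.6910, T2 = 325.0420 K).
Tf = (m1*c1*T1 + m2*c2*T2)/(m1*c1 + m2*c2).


num = 37596.5543
den = 108.7414
Tf = 345.7427 K

345.7427 K


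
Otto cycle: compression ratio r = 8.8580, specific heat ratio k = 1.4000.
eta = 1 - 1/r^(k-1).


r^(k-1) = 2.3930
eta = 1 - 1/2.3930 = 0.5821 = 58.2106%

58.2106%


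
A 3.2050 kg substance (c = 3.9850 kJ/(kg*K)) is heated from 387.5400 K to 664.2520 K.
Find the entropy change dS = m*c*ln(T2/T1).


T2/T1 = 1.7140
ln(T2/T1) = 0.5388
dS = 3.2050 * 3.9850 * 0.5388 = 6.8821 kJ/K

6.8821 kJ/K


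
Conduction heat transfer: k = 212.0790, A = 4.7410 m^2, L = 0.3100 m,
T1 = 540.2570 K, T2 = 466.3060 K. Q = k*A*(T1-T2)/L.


dT = 73.9510 K
Q = 212.0790 * 4.7410 * 73.9510 / 0.3100 = 239855.6646 W

239855.6646 W


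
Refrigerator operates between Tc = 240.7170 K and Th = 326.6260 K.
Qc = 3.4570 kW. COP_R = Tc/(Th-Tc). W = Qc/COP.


COP = 240.7170 / 85.9090 = 2.8020
W = 3.4570 / 2.8020 = 1.2338 kW

COP = 2.8020, W = 1.2338 kW


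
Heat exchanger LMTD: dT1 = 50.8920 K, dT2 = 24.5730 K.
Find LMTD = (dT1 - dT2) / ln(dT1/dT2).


dT1/dT2 = 2.0711
ln(dT1/dT2) = 0.7281
LMTD = 26.3190 / 0.7281 = 36.1496 K

36.1496 K


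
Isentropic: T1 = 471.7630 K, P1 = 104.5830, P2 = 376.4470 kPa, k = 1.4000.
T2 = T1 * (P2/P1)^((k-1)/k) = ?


(k-1)/k = 0.2857
(P2/P1)^exp = 1.4419
T2 = 471.7630 * 1.4419 = 680.2215 K

680.2215 K


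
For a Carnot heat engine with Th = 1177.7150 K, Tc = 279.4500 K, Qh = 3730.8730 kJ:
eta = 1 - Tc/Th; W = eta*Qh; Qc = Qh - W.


eta = 1 - 279.4500/1177.7150 = 0.7627
W = 0.7627 * 3730.8730 = 2845.6058 kJ
Qc = 3730.8730 - 2845.6058 = 885.2672 kJ

eta = 76.2718%, W = 2845.6058 kJ, Qc = 885.2672 kJ


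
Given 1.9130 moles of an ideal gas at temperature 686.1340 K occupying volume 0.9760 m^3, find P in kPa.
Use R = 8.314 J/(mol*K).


P = nRT/V = 1.9130 * 8.314 * 686.1340 / 0.9760
= 10912.7431 / 0.9760 = 11181.0892 Pa = 11.1811 kPa

11.1811 kPa


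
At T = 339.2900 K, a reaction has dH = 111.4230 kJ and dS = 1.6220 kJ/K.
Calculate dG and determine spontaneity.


T*dS = 339.2900 * 1.6220 = 550.3284 kJ
dG = 111.4230 - 550.3284 = -438.9054 kJ (spontaneous)

dG = -438.9054 kJ, spontaneous


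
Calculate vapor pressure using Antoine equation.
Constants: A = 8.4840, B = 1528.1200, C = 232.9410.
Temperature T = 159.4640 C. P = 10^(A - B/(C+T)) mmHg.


C+T = 392.4050
B/(C+T) = 3.8942
log10(P) = 8.4840 - 3.8942 = 4.5898
P = 10^4.5898 = 38882.8493 mmHg

38882.8493 mmHg


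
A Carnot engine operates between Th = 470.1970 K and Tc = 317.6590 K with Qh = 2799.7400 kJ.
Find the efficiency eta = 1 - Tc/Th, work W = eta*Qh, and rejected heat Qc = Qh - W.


eta = 1 - 317.6590/470.1970 = 0.3244
W = 0.3244 * 2799.7400 = 908.2719 kJ
Qc = 2799.7400 - 908.2719 = 1891.4681 kJ

eta = 32.4413%, W = 908.2719 kJ, Qc = 1891.4681 kJ


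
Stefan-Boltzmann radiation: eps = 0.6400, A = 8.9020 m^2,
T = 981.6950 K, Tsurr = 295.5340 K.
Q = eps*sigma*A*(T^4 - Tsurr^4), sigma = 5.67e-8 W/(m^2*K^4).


T^4 = 9.2877e+11
Tsurr^4 = 7.6283e+09
Q = 0.6400 * 5.67e-8 * 8.9020 * 9.2114e+11 = 297560.4254 W

297560.4254 W


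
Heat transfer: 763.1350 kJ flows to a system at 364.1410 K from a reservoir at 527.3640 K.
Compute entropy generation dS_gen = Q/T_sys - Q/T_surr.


dS_sys = 763.1350/364.1410 = 2.0957 kJ/K
dS_surr = -763.1350/527.3640 = -1.4471 kJ/K
dS_gen = 2.0957 - 1.4471 = 0.6486 kJ/K (irreversible)

dS_gen = 0.6486 kJ/K, irreversible


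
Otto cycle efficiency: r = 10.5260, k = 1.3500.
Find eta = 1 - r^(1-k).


r^(k-1) = 2.2793
eta = 1 - 1/2.2793 = 0.5613 = 56.1259%

56.1259%


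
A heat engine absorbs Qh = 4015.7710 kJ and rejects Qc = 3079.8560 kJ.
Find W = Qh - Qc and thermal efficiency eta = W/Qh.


W = 4015.7710 - 3079.8560 = 935.9150 kJ
eta = 935.9150 / 4015.7710 = 0.2331 = 23.3060%

W = 935.9150 kJ, eta = 23.3060%


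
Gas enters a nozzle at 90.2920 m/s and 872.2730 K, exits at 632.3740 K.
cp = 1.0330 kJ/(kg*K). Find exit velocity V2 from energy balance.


dT = 239.8990 K
2*cp*1000*dT = 495631.3340
V1^2 = 8152.6453
V2 = sqrt(503783.9793) = 709.7774 m/s

709.7774 m/s


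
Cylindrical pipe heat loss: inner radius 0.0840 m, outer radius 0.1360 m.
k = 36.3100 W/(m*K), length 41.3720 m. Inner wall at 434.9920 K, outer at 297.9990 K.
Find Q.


dT = 136.9930 K
ln(ro/ri) = 0.4818
Q = 2*pi*36.3100*41.3720*136.9930 / 0.4818 = 2683551.1884 W

2683551.1884 W


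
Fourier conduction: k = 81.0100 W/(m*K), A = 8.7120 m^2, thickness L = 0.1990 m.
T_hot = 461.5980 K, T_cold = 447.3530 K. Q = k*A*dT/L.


dT = 14.2450 K
Q = 81.0100 * 8.7120 * 14.2450 / 0.1990 = 50520.2948 W

50520.2948 W


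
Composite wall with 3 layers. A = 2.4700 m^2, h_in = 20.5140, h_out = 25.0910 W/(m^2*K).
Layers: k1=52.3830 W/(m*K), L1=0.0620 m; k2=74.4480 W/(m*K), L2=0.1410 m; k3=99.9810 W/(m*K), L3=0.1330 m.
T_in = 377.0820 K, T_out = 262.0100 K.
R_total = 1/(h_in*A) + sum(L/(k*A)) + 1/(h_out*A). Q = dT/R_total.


R_conv_in = 1/(20.5140*2.4700) = 0.0197
R_1 = 0.0620/(52.3830*2.4700) = 0.0005
R_2 = 0.1410/(74.4480*2.4700) = 0.0008
R_3 = 0.1330/(99.9810*2.4700) = 0.0005
R_conv_out = 1/(25.0910*2.4700) = 0.0161
R_total = 0.0377 K/W
Q = 115.0720 / 0.0377 = 3055.8878 W

R_total = 0.0377 K/W, Q = 3055.8878 W


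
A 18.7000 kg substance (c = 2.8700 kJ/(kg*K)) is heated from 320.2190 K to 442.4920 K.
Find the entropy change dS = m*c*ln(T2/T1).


T2/T1 = 1.3818
ln(T2/T1) = 0.3234
dS = 18.7000 * 2.8700 * 0.3234 = 17.3575 kJ/K

17.3575 kJ/K


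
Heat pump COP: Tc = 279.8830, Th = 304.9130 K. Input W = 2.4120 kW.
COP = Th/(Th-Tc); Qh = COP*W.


COP = 304.9130 / 25.0300 = 12.1819
Qh = 12.1819 * 2.4120 = 29.3827 kW

COP = 12.1819, Qh = 29.3827 kW


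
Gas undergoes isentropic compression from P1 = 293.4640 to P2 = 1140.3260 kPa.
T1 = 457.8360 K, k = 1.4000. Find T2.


(k-1)/k = 0.2857
(P2/P1)^exp = 1.4737
T2 = 457.8360 * 1.4737 = 674.7317 K

674.7317 K


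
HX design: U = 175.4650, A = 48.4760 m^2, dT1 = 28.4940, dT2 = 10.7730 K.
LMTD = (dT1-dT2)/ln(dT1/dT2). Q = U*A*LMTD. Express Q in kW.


LMTD = 18.2193 K
Q = 175.4650 * 48.4760 * 18.2193 = 154970.3711 W = 154.9704 kW

154.9704 kW


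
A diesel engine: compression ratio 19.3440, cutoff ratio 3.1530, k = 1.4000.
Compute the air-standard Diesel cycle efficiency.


r^(k-1) = 3.2705
rc^k = 4.9913
eta = 0.5951 = 59.5122%

59.5122%


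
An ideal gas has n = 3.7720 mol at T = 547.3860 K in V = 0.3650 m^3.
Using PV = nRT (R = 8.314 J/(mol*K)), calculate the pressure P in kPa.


P = nRT/V = 3.7720 * 8.314 * 547.3860 / 0.3650
= 17166.2483 / 0.3650 = 47030.8172 Pa = 47.0308 kPa

47.0308 kPa


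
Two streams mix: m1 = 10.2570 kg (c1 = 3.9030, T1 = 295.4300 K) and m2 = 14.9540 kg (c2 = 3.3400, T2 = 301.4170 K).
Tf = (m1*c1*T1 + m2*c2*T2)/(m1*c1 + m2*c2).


num = 26881.6522
den = 89.9794
Tf = 298.7533 K

298.7533 K


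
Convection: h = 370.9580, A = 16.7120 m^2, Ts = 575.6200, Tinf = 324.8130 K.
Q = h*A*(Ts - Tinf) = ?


dT = 250.8070 K
Q = 370.9580 * 16.7120 * 250.8070 = 1554865.4802 W

1554865.4802 W


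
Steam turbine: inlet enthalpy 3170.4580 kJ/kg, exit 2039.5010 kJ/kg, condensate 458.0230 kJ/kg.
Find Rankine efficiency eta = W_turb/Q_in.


W = 1130.9570 kJ/kg
Q_in = 2712.4350 kJ/kg
eta = 0.4170 = 41.6953%

eta = 41.6953%


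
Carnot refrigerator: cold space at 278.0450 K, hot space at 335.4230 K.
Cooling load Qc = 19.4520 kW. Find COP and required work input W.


COP = 278.0450 / 57.3780 = 4.8458
W = 19.4520 / 4.8458 = 4.0142 kW

COP = 4.8458, W = 4.0142 kW


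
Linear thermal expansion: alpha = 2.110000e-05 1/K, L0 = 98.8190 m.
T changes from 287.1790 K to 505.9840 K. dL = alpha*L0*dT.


dT = 218.8050 K
dL = 2.110000e-05 * 98.8190 * 218.8050 = 0.456226 m
L_final = 99.275226 m

dL = 0.456226 m


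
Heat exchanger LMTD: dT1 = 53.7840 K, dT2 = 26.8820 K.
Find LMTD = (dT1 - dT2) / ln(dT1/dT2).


dT1/dT2 = 2.0007
ln(dT1/dT2) = 0.6935
LMTD = 26.9020 / 0.6935 = 38.7906 K

38.7906 K


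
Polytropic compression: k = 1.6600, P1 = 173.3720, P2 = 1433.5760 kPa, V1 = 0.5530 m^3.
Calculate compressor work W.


(k-1)/k = 0.3976
(P2/P1)^exp = 2.3161
W = 2.5152 * 173.3720 * 0.5530 * (2.3161 - 1) = 317.3748 kJ

317.3748 kJ


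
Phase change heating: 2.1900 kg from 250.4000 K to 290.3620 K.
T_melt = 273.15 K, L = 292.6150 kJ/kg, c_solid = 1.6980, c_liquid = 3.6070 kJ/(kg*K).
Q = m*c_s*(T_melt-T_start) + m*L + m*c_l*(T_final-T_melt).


Q1 (sensible, solid) = 2.1900 * 1.6980 * 22.7500 = 84.5986 kJ
Q2 (latent) = 2.1900 * 292.6150 = 640.8269 kJ
Q3 (sensible, liquid) = 2.1900 * 3.6070 * 17.2120 = 135.9633 kJ
Q_total = 861.3887 kJ

861.3887 kJ


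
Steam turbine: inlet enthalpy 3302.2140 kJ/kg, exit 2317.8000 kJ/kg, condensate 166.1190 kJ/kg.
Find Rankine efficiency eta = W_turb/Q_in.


W = 984.4140 kJ/kg
Q_in = 3136.0950 kJ/kg
eta = 0.3139 = 31.3898%

eta = 31.3898%


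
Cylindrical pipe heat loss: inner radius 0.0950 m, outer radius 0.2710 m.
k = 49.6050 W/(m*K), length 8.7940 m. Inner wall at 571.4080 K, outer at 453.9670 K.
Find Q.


dT = 117.4410 K
ln(ro/ri) = 1.0482
Q = 2*pi*49.6050*8.7940*117.4410 / 1.0482 = 307078.9146 W

307078.9146 W


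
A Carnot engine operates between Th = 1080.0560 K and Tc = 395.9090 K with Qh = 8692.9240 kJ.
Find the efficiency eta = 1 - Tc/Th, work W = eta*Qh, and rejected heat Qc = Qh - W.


eta = 1 - 395.9090/1080.0560 = 0.6334
W = 0.6334 * 8692.9240 = 5506.4162 kJ
Qc = 8692.9240 - 5506.4162 = 3186.5078 kJ

eta = 63.3437%, W = 5506.4162 kJ, Qc = 3186.5078 kJ


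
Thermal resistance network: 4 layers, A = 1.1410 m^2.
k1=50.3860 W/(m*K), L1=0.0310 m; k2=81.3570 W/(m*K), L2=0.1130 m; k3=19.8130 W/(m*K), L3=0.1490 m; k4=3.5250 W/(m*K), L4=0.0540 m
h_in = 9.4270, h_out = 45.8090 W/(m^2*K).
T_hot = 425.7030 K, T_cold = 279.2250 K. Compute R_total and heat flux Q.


R_conv_in = 1/(9.4270*1.1410) = 0.0930
R_1 = 0.0310/(50.3860*1.1410) = 0.0005
R_2 = 0.1130/(81.3570*1.1410) = 0.0012
R_3 = 0.1490/(19.8130*1.1410) = 0.0066
R_4 = 0.0540/(3.5250*1.1410) = 0.0134
R_conv_out = 1/(45.8090*1.1410) = 0.0191
R_total = 0.1339 K/W
Q = 146.4780 / 0.1339 = 1094.1376 W

R_total = 0.1339 K/W, Q = 1094.1376 W


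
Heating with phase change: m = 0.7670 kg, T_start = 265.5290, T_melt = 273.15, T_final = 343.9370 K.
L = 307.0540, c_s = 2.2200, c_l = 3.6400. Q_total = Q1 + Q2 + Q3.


Q1 (sensible, solid) = 0.7670 * 2.2200 * 7.6210 = 12.9766 kJ
Q2 (latent) = 0.7670 * 307.0540 = 235.5104 kJ
Q3 (sensible, liquid) = 0.7670 * 3.6400 * 70.7870 = 197.6288 kJ
Q_total = 446.1158 kJ

446.1158 kJ


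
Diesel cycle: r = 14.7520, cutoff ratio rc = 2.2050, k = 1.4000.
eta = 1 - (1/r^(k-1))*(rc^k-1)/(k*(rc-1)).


r^(k-1) = 2.9345
rc^k = 3.0253
eta = 0.5909 = 59.0891%

59.0891%


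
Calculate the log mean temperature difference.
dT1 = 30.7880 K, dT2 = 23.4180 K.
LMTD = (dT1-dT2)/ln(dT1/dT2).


dT1/dT2 = 1.3147
ln(dT1/dT2) = 0.2736
LMTD = 7.3700 / 0.2736 = 26.9352 K

26.9352 K


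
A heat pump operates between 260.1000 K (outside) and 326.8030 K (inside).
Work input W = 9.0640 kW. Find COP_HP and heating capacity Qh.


COP = 326.8030 / 66.7030 = 4.8994
Qh = 4.8994 * 9.0640 = 44.4079 kW

COP = 4.8994, Qh = 44.4079 kW


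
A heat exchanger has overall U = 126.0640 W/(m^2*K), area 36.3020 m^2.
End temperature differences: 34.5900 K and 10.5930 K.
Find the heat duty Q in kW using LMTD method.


LMTD = 20.2785 K
Q = 126.0640 * 36.3020 * 20.2785 = 92802.0533 W = 92.8021 kW

92.8021 kW


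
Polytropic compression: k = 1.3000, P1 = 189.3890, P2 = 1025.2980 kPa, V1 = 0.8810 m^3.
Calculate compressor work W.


(k-1)/k = 0.2308
(P2/P1)^exp = 1.4766
W = 4.3333 * 189.3890 * 0.8810 * (1.4766 - 1) = 344.6063 kJ

344.6063 kJ


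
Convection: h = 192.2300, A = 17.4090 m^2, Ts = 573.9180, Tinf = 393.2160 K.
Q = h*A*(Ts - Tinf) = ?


dT = 180.7020 K
Q = 192.2300 * 17.4090 * 180.7020 = 604725.0381 W

604725.0381 W


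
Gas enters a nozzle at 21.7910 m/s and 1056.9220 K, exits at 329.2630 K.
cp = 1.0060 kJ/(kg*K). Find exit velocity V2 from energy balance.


dT = 727.6590 K
2*cp*1000*dT = 1464049.9080
V1^2 = 474.8477
V2 = sqrt(1464524.7557) = 1210.1755 m/s

1210.1755 m/s


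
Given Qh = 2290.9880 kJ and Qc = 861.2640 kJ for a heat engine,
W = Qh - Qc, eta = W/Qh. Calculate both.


W = 2290.9880 - 861.2640 = 1429.7240 kJ
eta = 1429.7240 / 2290.9880 = 0.6241 = 62.4064%

W = 1429.7240 kJ, eta = 62.4064%


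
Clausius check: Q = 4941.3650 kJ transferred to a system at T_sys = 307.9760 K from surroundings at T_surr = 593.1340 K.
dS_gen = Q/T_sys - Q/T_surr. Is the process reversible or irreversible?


dS_sys = 4941.3650/307.9760 = 16.0446 kJ/K
dS_surr = -4941.3650/593.1340 = -8.3309 kJ/K
dS_gen = 16.0446 - 8.3309 = 7.7137 kJ/K (irreversible)

dS_gen = 7.7137 kJ/K, irreversible


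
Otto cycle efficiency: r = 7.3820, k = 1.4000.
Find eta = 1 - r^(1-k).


r^(k-1) = 2.2247
eta = 1 - 1/2.2247 = 0.5505 = 55.0499%

55.0499%


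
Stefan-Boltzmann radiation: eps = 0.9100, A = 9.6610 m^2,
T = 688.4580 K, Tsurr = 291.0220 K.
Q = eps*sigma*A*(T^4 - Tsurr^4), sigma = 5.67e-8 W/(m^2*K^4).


T^4 = 2.2465e+11
Tsurr^4 = 7.1730e+09
Q = 0.9100 * 5.67e-8 * 9.6610 * 2.1748e+11 = 108408.4857 W

108408.4857 W


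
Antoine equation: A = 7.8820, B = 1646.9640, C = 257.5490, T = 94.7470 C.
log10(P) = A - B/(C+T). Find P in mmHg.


C+T = 352.2960
B/(C+T) = 4.6749
log10(P) = 7.8820 - 4.6749 = 3.2071
P = 10^3.2071 = 1610.8541 mmHg

1610.8541 mmHg


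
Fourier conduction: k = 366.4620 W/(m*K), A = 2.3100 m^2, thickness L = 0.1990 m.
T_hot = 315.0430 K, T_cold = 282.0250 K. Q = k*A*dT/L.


dT = 33.0180 K
Q = 366.4620 * 2.3100 * 33.0180 / 0.1990 = 140455.4560 W

140455.4560 W


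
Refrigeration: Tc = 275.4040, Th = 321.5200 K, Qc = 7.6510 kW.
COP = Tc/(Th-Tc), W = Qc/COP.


COP = 275.4040 / 46.1160 = 5.9720
W = 7.6510 / 5.9720 = 1.2811 kW

COP = 5.9720, W = 1.2811 kW


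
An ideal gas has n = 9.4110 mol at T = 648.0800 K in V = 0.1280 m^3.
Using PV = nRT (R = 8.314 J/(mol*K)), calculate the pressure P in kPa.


P = nRT/V = 9.4110 * 8.314 * 648.0800 / 0.1280
= 50707.7584 / 0.1280 = 396154.3628 Pa = 396.1544 kPa

396.1544 kPa


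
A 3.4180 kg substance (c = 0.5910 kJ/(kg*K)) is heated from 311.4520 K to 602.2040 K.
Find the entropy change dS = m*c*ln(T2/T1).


T2/T1 = 1.9335
ln(T2/T1) = 0.6594
dS = 3.4180 * 0.5910 * 0.6594 = 1.3319 kJ/K

1.3319 kJ/K


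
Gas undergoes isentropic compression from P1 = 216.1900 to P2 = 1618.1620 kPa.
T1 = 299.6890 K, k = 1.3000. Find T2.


(k-1)/k = 0.2308
(P2/P1)^exp = 1.5912
T2 = 299.6890 * 1.5912 = 476.8767 K

476.8767 K


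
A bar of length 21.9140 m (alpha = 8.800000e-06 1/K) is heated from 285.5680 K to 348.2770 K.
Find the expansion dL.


dT = 62.7090 K
dL = 8.800000e-06 * 21.9140 * 62.7090 = 0.012093 m
L_final = 21.926093 m

dL = 0.012093 m


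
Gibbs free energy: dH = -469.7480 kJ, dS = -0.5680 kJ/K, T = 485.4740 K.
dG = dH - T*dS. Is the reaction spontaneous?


T*dS = 485.4740 * -0.5680 = -275.7492 kJ
dG = -469.7480 + 275.7492 = -193.9988 kJ (spontaneous)

dG = -193.9988 kJ, spontaneous


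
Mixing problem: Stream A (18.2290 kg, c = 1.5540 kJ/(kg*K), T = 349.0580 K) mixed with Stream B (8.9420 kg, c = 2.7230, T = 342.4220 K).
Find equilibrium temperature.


num = 18225.7241
den = 52.6769
Tf = 345.9906 K

345.9906 K
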